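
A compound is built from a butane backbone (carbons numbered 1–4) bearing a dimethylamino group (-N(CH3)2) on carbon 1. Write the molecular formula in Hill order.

C6H15N

Atom tally by fragment:
  (CH3)2NCH2 → C:3 H:8 N:1
  CH2 → C:1 H:2
  CH2 → C:1 H:2
  CH3 → C:1 H:3
Element totals:
  C: 6
  H: 15
  N: 1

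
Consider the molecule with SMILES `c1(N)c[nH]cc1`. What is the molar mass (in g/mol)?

82.11 g/mol

Atom tally by fragment:
  pyrrole ring core → C:4 H:5 N:1
  (− 1 ring H displaced by substituents)
  + NH2 → N:1 H:2
Element totals:
  C: 4
  H: 6
  N: 2
Molecular formula: C4H6N2.
  M = 4(12.011) + 6(1.008) + 2(14.007)
    = 48.044 + 6.048 + 28.014 = 82.106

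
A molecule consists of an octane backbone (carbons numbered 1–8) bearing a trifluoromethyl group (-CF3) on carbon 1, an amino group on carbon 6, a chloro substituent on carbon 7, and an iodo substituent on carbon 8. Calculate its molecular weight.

357.58 g/mol

Atom tally by fragment:
  F3CCH2 → C:2 H:2 F:3
  CH2 → C:1 H:2
  CH2 → C:1 H:2
  CH2 → C:1 H:2
  CH2 → C:1 H:2
  CH(NH2) → C:1 H:3 N:1
  CH(Cl) → C:1 H:1 Cl:1
  CH2I → C:1 H:2 I:1
Element totals:
  C: 9
  H: 16
  Cl: 1
  F: 3
  I: 1
  N: 1
Molecular formula: C9H16ClF3IN.
  M = 9(12.011) + 16(1.008) + 35.45 + 3(18.998) + 126.904 + 14.007
    = 108.099 + 16.128 + 35.450 + 56.994 + 126.904 + 14.007 = 357.582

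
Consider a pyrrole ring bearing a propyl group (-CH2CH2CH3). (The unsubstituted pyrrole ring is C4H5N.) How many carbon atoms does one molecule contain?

Atom tally by fragment:
  pyrrole ring core → C:4 H:5 N:1
  (− 1 ring H displaced by substituents)
  + CH2CH2CH3 → C:3 H:7
Element totals:
  C: 7
  H: 11
  N: 1

7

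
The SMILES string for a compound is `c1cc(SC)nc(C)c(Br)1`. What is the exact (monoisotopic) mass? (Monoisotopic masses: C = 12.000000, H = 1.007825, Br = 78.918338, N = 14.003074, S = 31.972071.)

Atom tally by fragment:
  pyridine ring core → C:5 H:5 N:1
  (− 3 ring H displaced by substituents)
  + SCH3 → C:1 H:3 S:1
  + CH3 → C:1 H:3
  + Br → Br:1
Element totals:
  C: 7
  H: 8
  Br: 1
  N: 1
  S: 1
Molecular formula: C7H8BrNS.
  M = 7(12.0) + 8(1.007825) + 78.918338 + 14.003074 + 31.972071
    = 84.000000 + 8.062600 + 78.918338 + 14.003074 + 31.972071 = 216.956083

216.9561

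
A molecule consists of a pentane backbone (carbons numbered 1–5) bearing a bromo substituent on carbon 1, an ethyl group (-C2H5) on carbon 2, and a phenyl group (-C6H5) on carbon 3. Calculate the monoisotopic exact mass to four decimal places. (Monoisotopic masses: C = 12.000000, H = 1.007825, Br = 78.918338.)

254.0670

Atom tally by fragment:
  BrCH2 → C:1 H:2 Br:1
  CH(C2H5) → C:3 H:6
  CH(C6H5) → C:7 H:6
  CH2 → C:1 H:2
  CH3 → C:1 H:3
Element totals:
  C: 13
  H: 19
  Br: 1
Molecular formula: C13H19Br.
  M = 13(12.0) + 19(1.007825) + 78.918338
    = 156.000000 + 19.148675 + 78.918338 = 254.067013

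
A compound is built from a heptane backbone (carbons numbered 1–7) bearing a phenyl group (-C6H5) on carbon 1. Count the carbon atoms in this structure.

Atom tally by fragment:
  C6H5CH2 → C:7 H:7
  CH2 → C:1 H:2
  CH2 → C:1 H:2
  CH2 → C:1 H:2
  CH2 → C:1 H:2
  CH2 → C:1 H:2
  CH3 → C:1 H:3
Element totals:
  C: 13
  H: 20

13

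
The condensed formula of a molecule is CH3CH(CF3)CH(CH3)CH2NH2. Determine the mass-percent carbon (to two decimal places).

Element totals:
  C: 6
  H: 12
  F: 3
  N: 1
Molecular formula: C6H12F3N.
Molar mass = 155.163 g/mol.
Mass from C: 6 × 12.011 = 72.066 g/mol.
%C = 72.066 / 155.163 × 100 = 46.45%.

46.45%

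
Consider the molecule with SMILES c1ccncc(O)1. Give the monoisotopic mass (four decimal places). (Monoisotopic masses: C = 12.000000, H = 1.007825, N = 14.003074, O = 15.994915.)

95.0371

Atom tally by fragment:
  pyridine ring core → C:5 H:5 N:1
  (− 1 ring H displaced by substituents)
  + OH → O:1 H:1
Element totals:
  C: 5
  H: 5
  N: 1
  O: 1
Molecular formula: C5H5NO.
  M = 5(12.0) + 5(1.007825) + 14.003074 + 15.994915
    = 60.000000 + 5.039125 + 14.003074 + 15.994915 = 95.037114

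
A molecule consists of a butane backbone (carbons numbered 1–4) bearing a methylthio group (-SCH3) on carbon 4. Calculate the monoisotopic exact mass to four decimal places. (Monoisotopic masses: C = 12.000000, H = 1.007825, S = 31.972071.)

104.0660

Atom tally by fragment:
  CH3 → C:1 H:3
  CH2 → C:1 H:2
  CH2 → C:1 H:2
  CH2SCH3 → C:2 H:5 S:1
Element totals:
  C: 5
  H: 12
  S: 1
Molecular formula: C5H12S.
  M = 5(12.0) + 12(1.007825) + 31.972071
    = 60.000000 + 12.093900 + 31.972071 = 104.065971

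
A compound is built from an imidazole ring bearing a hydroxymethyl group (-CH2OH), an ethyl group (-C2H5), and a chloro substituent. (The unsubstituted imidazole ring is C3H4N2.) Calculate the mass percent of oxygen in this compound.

9.96%

Atom tally by fragment:
  imidazole ring core → C:3 H:4 N:2
  (− 3 ring H displaced by substituents)
  + CH2OH → C:1 H:3 O:1
  + C2H5 → C:2 H:5
  + Cl → Cl:1
Element totals:
  C: 6
  H: 9
  Cl: 1
  N: 2
  O: 1
Molecular formula: C6H9ClN2O.
Molar mass = 160.601 g/mol.
Mass from O: 1 × 15.999 = 15.999 g/mol.
%O = 15.999 / 160.601 × 100 = 9.96%.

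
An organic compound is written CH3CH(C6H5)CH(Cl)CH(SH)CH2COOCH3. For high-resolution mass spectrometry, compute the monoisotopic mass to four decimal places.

Atom tally by fragment:
  CH3 → C:1 H:3
  CH(C6H5) → C:7 H:6
  CH(Cl) → C:1 H:1 Cl:1
  CH(SH) → C:1 H:2 S:1
  CH2COOCH3 → C:3 H:5 O:2
Element totals:
  C: 13
  H: 17
  Cl: 1
  O: 2
  S: 1
Molecular formula: C13H17ClO2S.
  M = 13(12.0) + 17(1.007825) + 34.968853 + 2(15.994915) + 31.972071
    = 156.000000 + 17.133025 + 34.968853 + 31.989830 + 31.972071 = 272.063779

272.0638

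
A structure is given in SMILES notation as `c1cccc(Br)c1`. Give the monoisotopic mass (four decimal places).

155.9575

Atom tally by fragment:
  benzene ring core → C:6 H:6
  (− 1 ring H displaced by substituents)
  + Br → Br:1
Element totals:
  C: 6
  H: 5
  Br: 1
Molecular formula: C6H5Br.
  M = 6(12.0) + 5(1.007825) + 78.918338
    = 72.000000 + 5.039125 + 78.918338 = 155.957463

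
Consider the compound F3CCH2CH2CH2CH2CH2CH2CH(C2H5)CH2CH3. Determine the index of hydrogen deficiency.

Atom tally by fragment:
  F3CCH2 → C:2 H:2 F:3
  CH2 → C:1 H:2
  CH2 → C:1 H:2
  CH2 → C:1 H:2
  CH2 → C:1 H:2
  CH2 → C:1 H:2
  CH(C2H5) → C:3 H:6
  CH2 → C:1 H:2
  CH3 → C:1 H:3
Element totals:
  C: 12
  H: 23
  F: 3
Molecular formula: C12H23F3.
DoU = (2C + 2 + N − H − X) / 2 = (2·12 + 2 + 0 − 23 − 3) / 2 = 0.

0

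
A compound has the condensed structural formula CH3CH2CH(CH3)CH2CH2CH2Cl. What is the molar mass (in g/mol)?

134.65 g/mol

Element totals:
  C: 7
  H: 15
  Cl: 1
Molecular formula: C7H15Cl.
  M = 7(12.011) + 15(1.008) + 35.45
    = 84.077 + 15.120 + 35.450 = 134.647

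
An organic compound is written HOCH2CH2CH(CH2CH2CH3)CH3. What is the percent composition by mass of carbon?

72.35%

Atom tally by fragment:
  HOCH2 → C:1 H:3 O:1
  CH2 → C:1 H:2
  CH(CH2CH2CH3) → C:4 H:8
  CH3 → C:1 H:3
Element totals:
  C: 7
  H: 16
  O: 1
Molecular formula: C7H16O.
Molar mass = 116.204 g/mol.
Mass from C: 7 × 12.011 = 84.077 g/mol.
%C = 84.077 / 116.204 × 100 = 72.35%.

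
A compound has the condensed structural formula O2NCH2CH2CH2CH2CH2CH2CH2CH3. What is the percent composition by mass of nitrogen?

8.80%

Atom tally by fragment:
  O2NCH2 → C:1 H:2 N:1 O:2
  CH2 → C:1 H:2
  CH2 → C:1 H:2
  CH2 → C:1 H:2
  CH2 → C:1 H:2
  CH2 → C:1 H:2
  CH2 → C:1 H:2
  CH3 → C:1 H:3
Element totals:
  C: 8
  H: 17
  N: 1
  O: 2
Molecular formula: C8H17NO2.
Molar mass = 159.229 g/mol.
Mass from N: 1 × 14.007 = 14.007 g/mol.
%N = 14.007 / 159.229 × 100 = 8.80%.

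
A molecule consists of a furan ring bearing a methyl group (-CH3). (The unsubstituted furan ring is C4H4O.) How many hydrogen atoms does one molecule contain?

Atom tally by fragment:
  furan ring core → C:4 H:4 O:1
  (− 1 ring H displaced by substituents)
  + CH3 → C:1 H:3
Element totals:
  C: 5
  H: 6
  O: 1

6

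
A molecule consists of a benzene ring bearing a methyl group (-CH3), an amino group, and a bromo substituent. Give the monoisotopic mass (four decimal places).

184.9840

Atom tally by fragment:
  benzene ring core → C:6 H:6
  (− 3 ring H displaced by substituents)
  + CH3 → C:1 H:3
  + NH2 → N:1 H:2
  + Br → Br:1
Element totals:
  C: 7
  H: 8
  Br: 1
  N: 1
Molecular formula: C7H8BrN.
  M = 7(12.0) + 8(1.007825) + 78.918338 + 14.003074
    = 84.000000 + 8.062600 + 78.918338 + 14.003074 = 184.984012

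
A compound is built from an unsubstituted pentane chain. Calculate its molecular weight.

Atom tally by fragment:
  CH3 → C:1 H:3
  CH2 → C:1 H:2
  CH2 → C:1 H:2
  CH2 → C:1 H:2
  CH3 → C:1 H:3
Element totals:
  C: 5
  H: 12
Molecular formula: C5H12.
  M = 5(12.011) + 12(1.008)
    = 60.055 + 12.096 = 72.151

72.15 g/mol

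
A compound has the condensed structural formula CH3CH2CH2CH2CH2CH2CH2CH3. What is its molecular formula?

Atom tally by fragment:
  CH3 → C:1 H:3
  CH2 → C:1 H:2
  CH2 → C:1 H:2
  CH2 → C:1 H:2
  CH2 → C:1 H:2
  CH2 → C:1 H:2
  CH2 → C:1 H:2
  CH3 → C:1 H:3
Element totals:
  C: 8
  H: 18

C8H18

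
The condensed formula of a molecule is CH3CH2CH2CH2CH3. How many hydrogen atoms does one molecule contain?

12

Atom tally by fragment:
  CH3 → C:1 H:3
  CH2 → C:1 H:2
  CH2 → C:1 H:2
  CH2 → C:1 H:2
  CH3 → C:1 H:3
Element totals:
  C: 5
  H: 12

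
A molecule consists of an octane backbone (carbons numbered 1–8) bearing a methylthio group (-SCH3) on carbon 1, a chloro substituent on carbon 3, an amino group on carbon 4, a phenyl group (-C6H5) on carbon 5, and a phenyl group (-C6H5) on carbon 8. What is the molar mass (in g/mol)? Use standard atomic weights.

361.97 g/mol

Atom tally by fragment:
  CH3SCH2 → C:2 H:5 S:1
  CH2 → C:1 H:2
  CH(Cl) → C:1 H:1 Cl:1
  CH(NH2) → C:1 H:3 N:1
  CH(C6H5) → C:7 H:6
  CH2 → C:1 H:2
  CH2 → C:1 H:2
  CH2C6H5 → C:7 H:7
Element totals:
  C: 21
  H: 28
  Cl: 1
  N: 1
  S: 1
Molecular formula: C21H28ClNS.
  M = 21(12.011) + 28(1.008) + 35.45 + 14.007 + 32.06
    = 252.231 + 28.224 + 35.450 + 14.007 + 32.060 = 361.972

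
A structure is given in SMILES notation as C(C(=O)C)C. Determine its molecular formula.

Atom tally by fragment:
  CH3COCH2 → C:3 H:5 O:1
  CH3 → C:1 H:3
Element totals:
  C: 4
  H: 8
  O: 1

C4H8O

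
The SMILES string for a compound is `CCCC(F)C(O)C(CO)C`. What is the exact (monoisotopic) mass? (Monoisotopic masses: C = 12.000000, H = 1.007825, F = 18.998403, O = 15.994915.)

164.1213

Atom tally by fragment:
  CH3 → C:1 H:3
  CH2 → C:1 H:2
  CH2 → C:1 H:2
  CH(F) → C:1 H:1 F:1
  CH(OH) → C:1 H:2 O:1
  CH(CH2OH) → C:2 H:4 O:1
  CH3 → C:1 H:3
Element totals:
  C: 8
  H: 17
  F: 1
  O: 2
Molecular formula: C8H17FO2.
  M = 8(12.0) + 17(1.007825) + 18.998403 + 2(15.994915)
    = 96.000000 + 17.133025 + 18.998403 + 31.989830 = 164.121258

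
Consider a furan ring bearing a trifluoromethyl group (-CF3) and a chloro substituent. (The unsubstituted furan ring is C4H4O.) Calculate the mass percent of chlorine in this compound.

Atom tally by fragment:
  furan ring core → C:4 H:4 O:1
  (− 2 ring H displaced by substituents)
  + CF3 → C:1 F:3
  + Cl → Cl:1
Element totals:
  C: 5
  H: 2
  Cl: 1
  F: 3
  O: 1
Molecular formula: C5H2ClF3O.
Molar mass = 170.514 g/mol.
Mass from Cl: 1 × 35.45 = 35.450 g/mol.
%Cl = 35.450 / 170.514 × 100 = 20.79%.

20.79%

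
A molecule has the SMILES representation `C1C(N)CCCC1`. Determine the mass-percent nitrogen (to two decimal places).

Atom tally by fragment:
  cyclohexane ring core → C:6 H:12
  (− 1 ring H displaced by substituents)
  + NH2 → N:1 H:2
Element totals:
  C: 6
  H: 13
  N: 1
Molecular formula: C6H13N.
Molar mass = 99.177 g/mol.
Mass from N: 1 × 14.007 = 14.007 g/mol.
%N = 14.007 / 99.177 × 100 = 14.12%.

14.12%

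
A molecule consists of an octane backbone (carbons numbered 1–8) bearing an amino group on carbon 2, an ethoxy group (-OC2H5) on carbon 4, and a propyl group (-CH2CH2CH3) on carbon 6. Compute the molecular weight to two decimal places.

215.38 g/mol

Atom tally by fragment:
  CH3 → C:1 H:3
  CH(NH2) → C:1 H:3 N:1
  CH2 → C:1 H:2
  CH(OC2H5) → C:3 H:6 O:1
  CH2 → C:1 H:2
  CH(CH2CH2CH3) → C:4 H:8
  CH2 → C:1 H:2
  CH3 → C:1 H:3
Element totals:
  C: 13
  H: 29
  N: 1
  O: 1
Molecular formula: C13H29NO.
  M = 13(12.011) + 29(1.008) + 14.007 + 15.999
    = 156.143 + 29.232 + 14.007 + 15.999 = 215.381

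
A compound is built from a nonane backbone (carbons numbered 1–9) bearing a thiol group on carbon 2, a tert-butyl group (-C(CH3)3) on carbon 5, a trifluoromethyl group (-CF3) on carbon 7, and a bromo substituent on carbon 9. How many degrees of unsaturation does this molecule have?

Atom tally by fragment:
  CH3 → C:1 H:3
  CH(SH) → C:1 H:2 S:1
  CH2 → C:1 H:2
  CH2 → C:1 H:2
  CH(C(CH3)3) → C:5 H:10
  CH2 → C:1 H:2
  CH(CF3) → C:2 H:1 F:3
  CH2 → C:1 H:2
  CH2Br → C:1 H:2 Br:1
Element totals:
  C: 14
  H: 26
  Br: 1
  F: 3
  S: 1
Molecular formula: C14H26BrF3S.
DoU = (2C + 2 + N − H − X) / 2 = (2·14 + 2 + 0 − 26 − 4) / 2 = 0.

0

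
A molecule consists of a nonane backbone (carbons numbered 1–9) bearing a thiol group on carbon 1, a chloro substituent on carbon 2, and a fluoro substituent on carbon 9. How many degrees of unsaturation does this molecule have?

0

Atom tally by fragment:
  HSCH2 → C:1 H:3 S:1
  CH(Cl) → C:1 H:1 Cl:1
  CH2 → C:1 H:2
  CH2 → C:1 H:2
  CH2 → C:1 H:2
  CH2 → C:1 H:2
  CH2 → C:1 H:2
  CH2 → C:1 H:2
  CH2F → C:1 H:2 F:1
Element totals:
  C: 9
  H: 18
  Cl: 1
  F: 1
  S: 1
Molecular formula: C9H18ClFS.
DoU = (2C + 2 + N − H − X) / 2 = (2·9 + 2 + 0 − 18 − 2) / 2 = 0.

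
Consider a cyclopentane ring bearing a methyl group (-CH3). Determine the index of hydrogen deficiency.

1

Atom tally by fragment:
  cyclopentane ring core → C:5 H:10
  (− 1 ring H displaced by substituents)
  + CH3 → C:1 H:3
Element totals:
  C: 6
  H: 12
Molecular formula: C6H12.
DoU = (2C + 2 + N − H − X) / 2 = (2·6 + 2 + 0 − 12 − 0) / 2 = 1.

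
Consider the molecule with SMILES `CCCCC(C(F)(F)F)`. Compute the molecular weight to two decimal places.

140.15 g/mol

Atom tally by fragment:
  CH3 → C:1 H:3
  CH2 → C:1 H:2
  CH2 → C:1 H:2
  CH2 → C:1 H:2
  CH2CF3 → C:2 H:2 F:3
Element totals:
  C: 6
  H: 11
  F: 3
Molecular formula: C6H11F3.
  M = 6(12.011) + 11(1.008) + 3(18.998)
    = 72.066 + 11.088 + 56.994 = 140.148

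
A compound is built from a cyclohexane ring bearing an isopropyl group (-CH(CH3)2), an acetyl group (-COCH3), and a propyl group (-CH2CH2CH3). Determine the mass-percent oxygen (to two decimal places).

7.61%

Atom tally by fragment:
  cyclohexane ring core → C:6 H:12
  (− 3 ring H displaced by substituents)
  + CH(CH3)2 → C:3 H:7
  + COCH3 → C:2 H:3 O:1
  + CH2CH2CH3 → C:3 H:7
Element totals:
  C: 14
  H: 26
  O: 1
Molecular formula: C14H26O.
Molar mass = 210.361 g/mol.
Mass from O: 1 × 15.999 = 15.999 g/mol.
%O = 15.999 / 210.361 × 100 = 7.61%.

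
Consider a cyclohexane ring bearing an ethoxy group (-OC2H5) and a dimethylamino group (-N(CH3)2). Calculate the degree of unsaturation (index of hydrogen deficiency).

Atom tally by fragment:
  cyclohexane ring core → C:6 H:12
  (− 2 ring H displaced by substituents)
  + OC2H5 → C:2 H:5 O:1
  + N(CH3)2 → N:1 C:2 H:6
Element totals:
  C: 10
  H: 21
  N: 1
  O: 1
Molecular formula: C10H21NO.
DoU = (2C + 2 + N − H − X) / 2 = (2·10 + 2 + 1 − 21 − 0) / 2 = 1.

1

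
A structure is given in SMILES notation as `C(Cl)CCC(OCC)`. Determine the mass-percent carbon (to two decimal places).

Atom tally by fragment:
  ClCH2 → C:1 H:2 Cl:1
  CH2 → C:1 H:2
  CH2 → C:1 H:2
  CH2OC2H5 → C:3 H:7 O:1
Element totals:
  C: 6
  H: 13
  Cl: 1
  O: 1
Molecular formula: C6H13ClO.
Molar mass = 136.619 g/mol.
Mass from C: 6 × 12.011 = 72.066 g/mol.
%C = 72.066 / 136.619 × 100 = 52.75%.

52.75%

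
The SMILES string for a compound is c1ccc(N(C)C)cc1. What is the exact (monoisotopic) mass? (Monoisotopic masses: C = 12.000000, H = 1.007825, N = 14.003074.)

Atom tally by fragment:
  benzene ring core → C:6 H:6
  (− 1 ring H displaced by substituents)
  + N(CH3)2 → N:1 C:2 H:6
Element totals:
  C: 8
  H: 11
  N: 1
Molecular formula: C8H11N.
  M = 8(12.0) + 11(1.007825) + 14.003074
    = 96.000000 + 11.086075 + 14.003074 = 121.089149

121.0891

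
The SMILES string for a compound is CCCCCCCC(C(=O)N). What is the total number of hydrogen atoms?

Atom tally by fragment:
  CH3 → C:1 H:3
  CH2 → C:1 H:2
  CH2 → C:1 H:2
  CH2 → C:1 H:2
  CH2 → C:1 H:2
  CH2 → C:1 H:2
  CH2 → C:1 H:2
  CH2CONH2 → C:2 H:4 O:1 N:1
Element totals:
  C: 9
  H: 19
  N: 1
  O: 1

19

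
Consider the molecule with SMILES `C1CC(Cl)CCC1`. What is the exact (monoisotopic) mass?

Atom tally by fragment:
  cyclohexane ring core → C:6 H:12
  (− 1 ring H displaced by substituents)
  + Cl → Cl:1
Element totals:
  C: 6
  H: 11
  Cl: 1
Molecular formula: C6H11Cl.
  M = 6(12.0) + 11(1.007825) + 34.968853
    = 72.000000 + 11.086075 + 34.968853 = 118.054928

118.0549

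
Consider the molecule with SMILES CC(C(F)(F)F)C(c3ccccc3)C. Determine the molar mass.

202.22 g/mol

Atom tally by fragment:
  CH3 → C:1 H:3
  CH(CF3) → C:2 H:1 F:3
  CH(C6H5) → C:7 H:6
  CH3 → C:1 H:3
Element totals:
  C: 11
  H: 13
  F: 3
Molecular formula: C11H13F3.
  M = 11(12.011) + 13(1.008) + 3(18.998)
    = 132.121 + 13.104 + 56.994 = 202.219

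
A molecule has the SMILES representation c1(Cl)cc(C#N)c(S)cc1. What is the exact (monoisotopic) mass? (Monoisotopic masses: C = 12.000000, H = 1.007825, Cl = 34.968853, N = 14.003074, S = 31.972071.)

168.9753

Atom tally by fragment:
  benzene ring core → C:6 H:6
  (− 3 ring H displaced by substituents)
  + Cl → Cl:1
  + CN → C:1 N:1
  + SH → S:1 H:1
Element totals:
  C: 7
  H: 4
  Cl: 1
  N: 1
  S: 1
Molecular formula: C7H4ClNS.
  M = 7(12.0) + 4(1.007825) + 34.968853 + 14.003074 + 31.972071
    = 84.000000 + 4.031300 + 34.968853 + 14.003074 + 31.972071 = 168.975298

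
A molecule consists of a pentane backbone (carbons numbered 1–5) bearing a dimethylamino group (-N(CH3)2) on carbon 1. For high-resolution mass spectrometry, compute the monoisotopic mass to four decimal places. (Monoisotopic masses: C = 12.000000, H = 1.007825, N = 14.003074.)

Atom tally by fragment:
  (CH3)2NCH2 → C:3 H:8 N:1
  CH2 → C:1 H:2
  CH2 → C:1 H:2
  CH2 → C:1 H:2
  CH3 → C:1 H:3
Element totals:
  C: 7
  H: 17
  N: 1
Molecular formula: C7H17N.
  M = 7(12.0) + 17(1.007825) + 14.003074
    = 84.000000 + 17.133025 + 14.003074 = 115.136099

115.1361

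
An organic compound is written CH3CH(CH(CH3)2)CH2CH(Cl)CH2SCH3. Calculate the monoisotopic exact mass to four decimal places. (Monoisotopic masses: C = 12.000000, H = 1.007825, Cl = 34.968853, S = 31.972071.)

194.0896

Element totals:
  C: 9
  H: 19
  Cl: 1
  S: 1
Molecular formula: C9H19ClS.
  M = 9(12.0) + 19(1.007825) + 34.968853 + 31.972071
    = 108.000000 + 19.148675 + 34.968853 + 31.972071 = 194.089599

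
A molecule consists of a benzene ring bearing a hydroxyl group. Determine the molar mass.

94.11 g/mol

Atom tally by fragment:
  benzene ring core → C:6 H:6
  (− 1 ring H displaced by substituents)
  + OH → O:1 H:1
Element totals:
  C: 6
  H: 6
  O: 1
Molecular formula: C6H6O.
  M = 6(12.011) + 6(1.008) + 15.999
    = 72.066 + 6.048 + 15.999 = 94.113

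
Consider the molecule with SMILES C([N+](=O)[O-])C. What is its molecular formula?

Atom tally by fragment:
  O2NCH2 → C:1 H:2 N:1 O:2
  CH3 → C:1 H:3
Element totals:
  C: 2
  H: 5
  N: 1
  O: 2

C2H5NO2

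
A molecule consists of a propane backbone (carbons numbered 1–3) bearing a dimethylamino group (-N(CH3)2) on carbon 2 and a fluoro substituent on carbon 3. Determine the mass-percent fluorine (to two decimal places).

Atom tally by fragment:
  CH3 → C:1 H:3
  CH(N(CH3)2) → C:3 H:7 N:1
  CH2F → C:1 H:2 F:1
Element totals:
  C: 5
  H: 12
  F: 1
  N: 1
Molecular formula: C5H12FN.
Molar mass = 105.156 g/mol.
Mass from F: 1 × 18.998 = 18.998 g/mol.
%F = 18.998 / 105.156 × 100 = 18.07%.

18.07%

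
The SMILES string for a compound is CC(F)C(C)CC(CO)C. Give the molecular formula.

C8H17FO

Atom tally by fragment:
  CH3 → C:1 H:3
  CH(F) → C:1 H:1 F:1
  CH(CH3) → C:2 H:4
  CH2 → C:1 H:2
  CH(CH2OH) → C:2 H:4 O:1
  CH3 → C:1 H:3
Element totals:
  C: 8
  H: 17
  F: 1
  O: 1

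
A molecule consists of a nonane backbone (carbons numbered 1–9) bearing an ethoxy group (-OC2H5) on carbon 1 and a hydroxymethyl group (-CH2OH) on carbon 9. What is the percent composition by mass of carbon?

71.23%

Atom tally by fragment:
  C2H5OCH2 → C:3 H:7 O:1
  CH2 → C:1 H:2
  CH2 → C:1 H:2
  CH2 → C:1 H:2
  CH2 → C:1 H:2
  CH2 → C:1 H:2
  CH2 → C:1 H:2
  CH2 → C:1 H:2
  CH2CH2OH → C:2 H:5 O:1
Element totals:
  C: 12
  H: 26
  O: 2
Molecular formula: C12H26O2.
Molar mass = 202.338 g/mol.
Mass from C: 12 × 12.011 = 144.132 g/mol.
%C = 144.132 / 202.338 × 100 = 71.23%.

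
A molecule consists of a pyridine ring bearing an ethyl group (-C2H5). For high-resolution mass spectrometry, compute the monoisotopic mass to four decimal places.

Atom tally by fragment:
  pyridine ring core → C:5 H:5 N:1
  (− 1 ring H displaced by substituents)
  + C2H5 → C:2 H:5
Element totals:
  C: 7
  H: 9
  N: 1
Molecular formula: C7H9N.
  M = 7(12.0) + 9(1.007825) + 14.003074
    = 84.000000 + 9.070425 + 14.003074 = 107.073499

107.0735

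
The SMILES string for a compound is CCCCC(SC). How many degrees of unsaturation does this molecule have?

0

Atom tally by fragment:
  CH3 → C:1 H:3
  CH2 → C:1 H:2
  CH2 → C:1 H:2
  CH2 → C:1 H:2
  CH2SCH3 → C:2 H:5 S:1
Element totals:
  C: 6
  H: 14
  S: 1
Molecular formula: C6H14S.
DoU = (2C + 2 + N − H − X) / 2 = (2·6 + 2 + 0 − 14 − 0) / 2 = 0.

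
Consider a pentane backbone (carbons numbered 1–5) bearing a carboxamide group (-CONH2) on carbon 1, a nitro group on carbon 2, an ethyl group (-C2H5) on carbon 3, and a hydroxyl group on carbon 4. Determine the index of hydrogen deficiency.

2

Atom tally by fragment:
  H2NOCCH2 → C:2 H:4 O:1 N:1
  CH(NO2) → C:1 H:1 N:1 O:2
  CH(C2H5) → C:3 H:6
  CH(OH) → C:1 H:2 O:1
  CH3 → C:1 H:3
Element totals:
  C: 8
  H: 16
  N: 2
  O: 4
Molecular formula: C8H16N2O4.
DoU = (2C + 2 + N − H − X) / 2 = (2·8 + 2 + 2 − 16 − 0) / 2 = 2.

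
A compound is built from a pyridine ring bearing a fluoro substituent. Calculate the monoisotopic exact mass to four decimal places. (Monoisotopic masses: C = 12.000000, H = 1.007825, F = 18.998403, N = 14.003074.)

97.0328

Atom tally by fragment:
  pyridine ring core → C:5 H:5 N:1
  (− 1 ring H displaced by substituents)
  + F → F:1
Element totals:
  C: 5
  H: 4
  F: 1
  N: 1
Molecular formula: C5H4FN.
  M = 5(12.0) + 4(1.007825) + 18.998403 + 14.003074
    = 60.000000 + 4.031300 + 18.998403 + 14.003074 = 97.032777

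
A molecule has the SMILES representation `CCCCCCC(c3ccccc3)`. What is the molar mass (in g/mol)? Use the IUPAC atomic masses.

176.30 g/mol

Atom tally by fragment:
  CH3 → C:1 H:3
  CH2 → C:1 H:2
  CH2 → C:1 H:2
  CH2 → C:1 H:2
  CH2 → C:1 H:2
  CH2 → C:1 H:2
  CH2C6H5 → C:7 H:7
Element totals:
  C: 13
  H: 20
Molecular formula: C13H20.
  M = 13(12.011) + 20(1.008)
    = 156.143 + 20.160 = 176.303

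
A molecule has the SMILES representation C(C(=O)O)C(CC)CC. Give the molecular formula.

Atom tally by fragment:
  HOOCCH2 → C:2 H:3 O:2
  CH(C2H5) → C:3 H:6
  CH2 → C:1 H:2
  CH3 → C:1 H:3
Element totals:
  C: 7
  H: 14
  O: 2

C7H14O2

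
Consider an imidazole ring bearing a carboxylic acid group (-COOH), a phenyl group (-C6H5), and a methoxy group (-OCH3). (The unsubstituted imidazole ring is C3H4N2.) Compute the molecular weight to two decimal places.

218.21 g/mol

Atom tally by fragment:
  imidazole ring core → C:3 H:4 N:2
  (− 3 ring H displaced by substituents)
  + COOH → C:1 H:1 O:2
  + C6H5 → C:6 H:5
  + OCH3 → C:1 H:3 O:1
Element totals:
  C: 11
  H: 10
  N: 2
  O: 3
Molecular formula: C11H10N2O3.
  M = 11(12.011) + 10(1.008) + 2(14.007) + 3(15.999)
    = 132.121 + 10.080 + 28.014 + 47.997 = 218.212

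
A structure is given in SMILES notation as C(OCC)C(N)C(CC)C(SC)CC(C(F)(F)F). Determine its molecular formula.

Atom tally by fragment:
  C2H5OCH2 → C:3 H:7 O:1
  CH(NH2) → C:1 H:3 N:1
  CH(C2H5) → C:3 H:6
  CH(SCH3) → C:2 H:4 S:1
  CH2 → C:1 H:2
  CH2CF3 → C:2 H:2 F:3
Element totals:
  C: 12
  H: 24
  F: 3
  N: 1
  O: 1
  S: 1

C12H24F3NOS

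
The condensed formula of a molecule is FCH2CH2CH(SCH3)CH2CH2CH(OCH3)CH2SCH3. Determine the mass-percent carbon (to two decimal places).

49.96%

Atom tally by fragment:
  FCH2 → C:1 H:2 F:1
  CH2 → C:1 H:2
  CH(SCH3) → C:2 H:4 S:1
  CH2 → C:1 H:2
  CH2 → C:1 H:2
  CH(OCH3) → C:2 H:4 O:1
  CH2SCH3 → C:2 H:5 S:1
Element totals:
  C: 10
  H: 21
  F: 1
  O: 1
  S: 2
Molecular formula: C10H21FOS2.
Molar mass = 240.395 g/mol.
Mass from C: 10 × 12.011 = 120.110 g/mol.
%C = 120.110 / 240.395 × 100 = 49.96%.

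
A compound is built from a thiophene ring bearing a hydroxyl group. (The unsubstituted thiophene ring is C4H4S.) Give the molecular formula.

C4H4OS

Atom tally by fragment:
  thiophene ring core → C:4 H:4 S:1
  (− 1 ring H displaced by substituents)
  + OH → O:1 H:1
Element totals:
  C: 4
  H: 4
  O: 1
  S: 1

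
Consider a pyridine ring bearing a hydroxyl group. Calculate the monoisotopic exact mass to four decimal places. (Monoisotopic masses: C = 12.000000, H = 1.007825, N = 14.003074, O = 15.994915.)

95.0371

Atom tally by fragment:
  pyridine ring core → C:5 H:5 N:1
  (− 1 ring H displaced by substituents)
  + OH → O:1 H:1
Element totals:
  C: 5
  H: 5
  N: 1
  O: 1
Molecular formula: C5H5NO.
  M = 5(12.0) + 5(1.007825) + 14.003074 + 15.994915
    = 60.000000 + 5.039125 + 14.003074 + 15.994915 = 95.037114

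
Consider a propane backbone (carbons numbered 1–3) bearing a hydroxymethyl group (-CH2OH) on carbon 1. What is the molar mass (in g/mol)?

74.12 g/mol

Atom tally by fragment:
  HOCH2CH2 → C:2 H:5 O:1
  CH2 → C:1 H:2
  CH3 → C:1 H:3
Element totals:
  C: 4
  H: 10
  O: 1
Molecular formula: C4H10O.
  M = 4(12.011) + 10(1.008) + 15.999
    = 48.044 + 10.080 + 15.999 = 74.123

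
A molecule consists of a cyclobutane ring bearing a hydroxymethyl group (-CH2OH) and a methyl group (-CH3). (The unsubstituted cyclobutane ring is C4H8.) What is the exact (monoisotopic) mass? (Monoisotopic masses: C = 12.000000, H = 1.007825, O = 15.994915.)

100.0888

Atom tally by fragment:
  cyclobutane ring core → C:4 H:8
  (− 2 ring H displaced by substituents)
  + CH2OH → C:1 H:3 O:1
  + CH3 → C:1 H:3
Element totals:
  C: 6
  H: 12
  O: 1
Molecular formula: C6H12O.
  M = 6(12.0) + 12(1.007825) + 15.994915
    = 72.000000 + 12.093900 + 15.994915 = 100.088815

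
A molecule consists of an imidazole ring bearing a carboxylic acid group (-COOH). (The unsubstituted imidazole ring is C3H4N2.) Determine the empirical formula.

Atom tally by fragment:
  imidazole ring core → C:3 H:4 N:2
  (− 1 ring H displaced by substituents)
  + COOH → C:1 H:1 O:2
Element totals:
  C: 4
  H: 4
  N: 2
  O: 2
Molecular formula: C4H4N2O2.
gcd of subscripts = 2; dividing each by 2:
  C: 4/2 = 2
  H: 4/2 = 2
  N: 2/2 = 1
  O: 2/2 = 1

C2H2NO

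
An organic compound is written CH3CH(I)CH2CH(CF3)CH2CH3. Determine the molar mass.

Atom tally by fragment:
  CH3 → C:1 H:3
  CH(I) → C:1 H:1 I:1
  CH2 → C:1 H:2
  CH(CF3) → C:2 H:1 F:3
  CH2 → C:1 H:2
  CH3 → C:1 H:3
Element totals:
  C: 7
  H: 12
  F: 3
  I: 1
Molecular formula: C7H12F3I.
  M = 7(12.011) + 12(1.008) + 3(18.998) + 126.904
    = 84.077 + 12.096 + 56.994 + 126.904 = 280.071

280.07 g/mol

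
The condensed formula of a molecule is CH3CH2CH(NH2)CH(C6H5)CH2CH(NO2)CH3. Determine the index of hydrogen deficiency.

5

Element totals:
  C: 13
  H: 20
  N: 2
  O: 2
Molecular formula: C13H20N2O2.
DoU = (2C + 2 + N − H − X) / 2 = (2·13 + 2 + 2 − 20 − 0) / 2 = 5.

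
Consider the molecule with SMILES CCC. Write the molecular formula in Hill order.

C3H8

Atom tally by fragment:
  CH3 → C:1 H:3
  CH2 → C:1 H:2
  CH3 → C:1 H:3
Element totals:
  C: 3
  H: 8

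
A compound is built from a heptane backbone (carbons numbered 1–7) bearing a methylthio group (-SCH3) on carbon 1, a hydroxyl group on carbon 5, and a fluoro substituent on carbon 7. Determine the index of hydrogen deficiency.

0

Atom tally by fragment:
  CH3SCH2 → C:2 H:5 S:1
  CH2 → C:1 H:2
  CH2 → C:1 H:2
  CH2 → C:1 H:2
  CH(OH) → C:1 H:2 O:1
  CH2 → C:1 H:2
  CH2F → C:1 H:2 F:1
Element totals:
  C: 8
  H: 17
  F: 1
  O: 1
  S: 1
Molecular formula: C8H17FOS.
DoU = (2C + 2 + N − H − X) / 2 = (2·8 + 2 + 0 − 17 − 1) / 2 = 0.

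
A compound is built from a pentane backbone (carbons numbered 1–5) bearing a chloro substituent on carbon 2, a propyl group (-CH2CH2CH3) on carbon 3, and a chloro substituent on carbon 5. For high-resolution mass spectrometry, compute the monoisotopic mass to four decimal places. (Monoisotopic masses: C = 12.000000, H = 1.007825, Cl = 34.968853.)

Atom tally by fragment:
  CH3 → C:1 H:3
  CH(Cl) → C:1 H:1 Cl:1
  CH(CH2CH2CH3) → C:4 H:8
  CH2 → C:1 H:2
  CH2Cl → C:1 H:2 Cl:1
Element totals:
  C: 8
  H: 16
  Cl: 2
Molecular formula: C8H16Cl2.
  M = 8(12.0) + 16(1.007825) + 2(34.968853)
    = 96.000000 + 16.125200 + 69.937706 = 182.062906

182.0629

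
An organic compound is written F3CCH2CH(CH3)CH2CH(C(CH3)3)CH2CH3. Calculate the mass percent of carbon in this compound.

Element totals:
  C: 12
  H: 23
  F: 3
Molecular formula: C12H23F3.
Molar mass = 224.310 g/mol.
Mass from C: 12 × 12.011 = 144.132 g/mol.
%C = 144.132 / 224.310 × 100 = 64.26%.

64.26%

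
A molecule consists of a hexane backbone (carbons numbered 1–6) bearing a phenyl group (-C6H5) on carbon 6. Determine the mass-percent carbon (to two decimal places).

88.82%

Atom tally by fragment:
  CH3 → C:1 H:3
  CH2 → C:1 H:2
  CH2 → C:1 H:2
  CH2 → C:1 H:2
  CH2 → C:1 H:2
  CH2C6H5 → C:7 H:7
Element totals:
  C: 12
  H: 18
Molecular formula: C12H18.
Molar mass = 162.276 g/mol.
Mass from C: 12 × 12.011 = 144.132 g/mol.
%C = 144.132 / 162.276 × 100 = 88.82%.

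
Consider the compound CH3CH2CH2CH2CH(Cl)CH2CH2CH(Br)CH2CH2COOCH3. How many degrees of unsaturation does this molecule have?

Element totals:
  C: 12
  H: 22
  Br: 1
  Cl: 1
  O: 2
Molecular formula: C12H22BrClO2.
DoU = (2C + 2 + N − H − X) / 2 = (2·12 + 2 + 0 − 22 − 2) / 2 = 1.

1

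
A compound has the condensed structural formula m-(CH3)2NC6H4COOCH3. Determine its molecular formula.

C10H13NO2

Atom tally by fragment:
  benzene ring core → C:6 H:6
  (− 2 ring H displaced by substituents)
  + N(CH3)2 → N:1 C:2 H:6
  + COOCH3 → C:2 H:3 O:2
Element totals:
  C: 10
  H: 13
  N: 1
  O: 2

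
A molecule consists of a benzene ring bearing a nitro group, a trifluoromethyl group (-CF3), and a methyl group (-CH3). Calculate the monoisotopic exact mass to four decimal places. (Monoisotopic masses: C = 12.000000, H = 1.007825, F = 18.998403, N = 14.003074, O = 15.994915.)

205.0351

Atom tally by fragment:
  benzene ring core → C:6 H:6
  (− 3 ring H displaced by substituents)
  + NO2 → N:1 O:2
  + CF3 → C:1 F:3
  + CH3 → C:1 H:3
Element totals:
  C: 8
  H: 6
  F: 3
  N: 1
  O: 2
Molecular formula: C8H6F3NO2.
  M = 8(12.0) + 6(1.007825) + 3(18.998403) + 14.003074 + 2(15.994915)
    = 96.000000 + 6.046950 + 56.995209 + 14.003074 + 31.989830 = 205.035063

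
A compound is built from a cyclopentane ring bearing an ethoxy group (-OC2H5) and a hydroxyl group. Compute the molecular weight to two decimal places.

Atom tally by fragment:
  cyclopentane ring core → C:5 H:10
  (− 2 ring H displaced by substituents)
  + OC2H5 → C:2 H:5 O:1
  + OH → O:1 H:1
Element totals:
  C: 7
  H: 14
  O: 2
Molecular formula: C7H14O2.
  M = 7(12.011) + 14(1.008) + 2(15.999)
    = 84.077 + 14.112 + 31.998 = 130.187

130.19 g/mol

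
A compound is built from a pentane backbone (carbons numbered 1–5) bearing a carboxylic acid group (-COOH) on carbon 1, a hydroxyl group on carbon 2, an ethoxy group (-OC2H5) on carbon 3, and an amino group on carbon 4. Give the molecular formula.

C8H17NO4

Atom tally by fragment:
  HOOCCH2 → C:2 H:3 O:2
  CH(OH) → C:1 H:2 O:1
  CH(OC2H5) → C:3 H:6 O:1
  CH(NH2) → C:1 H:3 N:1
  CH3 → C:1 H:3
Element totals:
  C: 8
  H: 17
  N: 1
  O: 4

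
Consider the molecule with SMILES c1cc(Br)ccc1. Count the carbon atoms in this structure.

6

Atom tally by fragment:
  benzene ring core → C:6 H:6
  (− 1 ring H displaced by substituents)
  + Br → Br:1
Element totals:
  C: 6
  H: 5
  Br: 1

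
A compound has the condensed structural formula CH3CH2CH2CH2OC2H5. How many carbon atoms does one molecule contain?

Atom tally by fragment:
  CH3 → C:1 H:3
  CH2 → C:1 H:2
  CH2 → C:1 H:2
  CH2OC2H5 → C:3 H:7 O:1
Element totals:
  C: 6
  H: 14
  O: 1

6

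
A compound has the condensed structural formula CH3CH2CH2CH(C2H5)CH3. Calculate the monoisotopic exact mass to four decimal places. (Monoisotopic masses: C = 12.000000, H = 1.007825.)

Atom tally by fragment:
  CH3 → C:1 H:3
  CH2 → C:1 H:2
  CH2 → C:1 H:2
  CH(C2H5) → C:3 H:6
  CH3 → C:1 H:3
Element totals:
  C: 7
  H: 16
Molecular formula: C7H16.
  M = 7(12.0) + 16(1.007825)
    = 84.000000 + 16.125200 = 100.125200

100.1252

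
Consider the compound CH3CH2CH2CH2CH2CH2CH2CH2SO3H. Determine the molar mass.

194.29 g/mol

Element totals:
  C: 8
  H: 18
  O: 3
  S: 1
Molecular formula: C8H18O3S.
  M = 8(12.011) + 18(1.008) + 3(15.999) + 32.06
    = 96.088 + 18.144 + 47.997 + 32.060 = 194.289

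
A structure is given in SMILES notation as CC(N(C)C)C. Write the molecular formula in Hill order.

C5H13N

Atom tally by fragment:
  CH3 → C:1 H:3
  CH(N(CH3)2) → C:3 H:7 N:1
  CH3 → C:1 H:3
Element totals:
  C: 5
  H: 13
  N: 1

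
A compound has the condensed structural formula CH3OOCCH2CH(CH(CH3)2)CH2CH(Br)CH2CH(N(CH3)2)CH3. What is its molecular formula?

C14H28BrNO2

Atom tally by fragment:
  CH3OOCCH2 → C:3 H:5 O:2
  CH(CH(CH3)2) → C:4 H:8
  CH2 → C:1 H:2
  CH(Br) → C:1 H:1 Br:1
  CH2 → C:1 H:2
  CH(N(CH3)2) → C:3 H:7 N:1
  CH3 → C:1 H:3
Element totals:
  C: 14
  H: 28
  Br: 1
  N: 1
  O: 2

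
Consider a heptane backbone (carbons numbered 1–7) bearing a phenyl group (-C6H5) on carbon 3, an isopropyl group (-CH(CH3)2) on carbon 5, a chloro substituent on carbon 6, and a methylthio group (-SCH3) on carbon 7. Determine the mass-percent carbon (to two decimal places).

Atom tally by fragment:
  CH3 → C:1 H:3
  CH2 → C:1 H:2
  CH(C6H5) → C:7 H:6
  CH2 → C:1 H:2
  CH(CH(CH3)2) → C:4 H:8
  CH(Cl) → C:1 H:1 Cl:1
  CH2SCH3 → C:2 H:5 S:1
Element totals:
  C: 17
  H: 27
  Cl: 1
  S: 1
Molecular formula: C17H27ClS.
Molar mass = 298.913 g/mol.
Mass from C: 17 × 12.011 = 204.187 g/mol.
%C = 204.187 / 298.913 × 100 = 68.31%.

68.31%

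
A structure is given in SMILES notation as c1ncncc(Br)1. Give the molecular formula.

C4H3BrN2

Atom tally by fragment:
  pyrimidine ring core → C:4 H:4 N:2
  (− 1 ring H displaced by substituents)
  + Br → Br:1
Element totals:
  C: 4
  H: 3
  Br: 1
  N: 2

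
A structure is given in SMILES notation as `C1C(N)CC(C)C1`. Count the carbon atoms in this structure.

6

Atom tally by fragment:
  cyclopentane ring core → C:5 H:10
  (− 2 ring H displaced by substituents)
  + NH2 → N:1 H:2
  + CH3 → C:1 H:3
Element totals:
  C: 6
  H: 13
  N: 1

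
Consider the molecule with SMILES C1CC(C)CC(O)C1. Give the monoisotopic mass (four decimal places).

Atom tally by fragment:
  cyclohexane ring core → C:6 H:12
  (− 2 ring H displaced by substituents)
  + CH3 → C:1 H:3
  + OH → O:1 H:1
Element totals:
  C: 7
  H: 14
  O: 1
Molecular formula: C7H14O.
  M = 7(12.0) + 14(1.007825) + 15.994915
    = 84.000000 + 14.109550 + 15.994915 = 114.104465

114.1045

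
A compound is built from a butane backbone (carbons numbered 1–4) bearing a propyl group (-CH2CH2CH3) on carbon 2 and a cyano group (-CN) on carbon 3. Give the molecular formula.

C8H15N

Atom tally by fragment:
  CH3 → C:1 H:3
  CH(CH2CH2CH3) → C:4 H:8
  CH(CN) → C:2 H:1 N:1
  CH3 → C:1 H:3
Element totals:
  C: 8
  H: 15
  N: 1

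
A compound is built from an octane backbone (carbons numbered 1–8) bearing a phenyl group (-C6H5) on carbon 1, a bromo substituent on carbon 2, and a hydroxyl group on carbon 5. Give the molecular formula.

Atom tally by fragment:
  C6H5CH2 → C:7 H:7
  CH(Br) → C:1 H:1 Br:1
  CH2 → C:1 H:2
  CH2 → C:1 H:2
  CH(OH) → C:1 H:2 O:1
  CH2 → C:1 H:2
  CH2 → C:1 H:2
  CH3 → C:1 H:3
Element totals:
  C: 14
  H: 21
  Br: 1
  O: 1

C14H21BrO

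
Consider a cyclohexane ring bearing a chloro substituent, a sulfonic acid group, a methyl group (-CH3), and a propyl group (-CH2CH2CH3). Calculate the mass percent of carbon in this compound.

Atom tally by fragment:
  cyclohexane ring core → C:6 H:12
  (− 4 ring H displaced by substituents)
  + Cl → Cl:1
  + SO3H → S:1 O:3 H:1
  + CH3 → C:1 H:3
  + CH2CH2CH3 → C:3 H:7
Element totals:
  C: 10
  H: 19
  Cl: 1
  O: 3
  S: 1
Molecular formula: C10H19ClO3S.
Molar mass = 254.769 g/mol.
Mass from C: 10 × 12.011 = 120.110 g/mol.
%C = 120.110 / 254.769 × 100 = 47.14%.

47.14%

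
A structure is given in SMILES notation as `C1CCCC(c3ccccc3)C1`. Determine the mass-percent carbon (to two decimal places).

89.94%

Atom tally by fragment:
  cyclohexane ring core → C:6 H:12
  (− 1 ring H displaced by substituents)
  + C6H5 → C:6 H:5
Element totals:
  C: 12
  H: 16
Molecular formula: C12H16.
Molar mass = 160.260 g/mol.
Mass from C: 12 × 12.011 = 144.132 g/mol.
%C = 144.132 / 160.260 × 100 = 89.94%.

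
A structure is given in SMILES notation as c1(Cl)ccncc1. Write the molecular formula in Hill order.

C5H4ClN

Atom tally by fragment:
  pyridine ring core → C:5 H:5 N:1
  (− 1 ring H displaced by substituents)
  + Cl → Cl:1
Element totals:
  C: 5
  H: 4
  Cl: 1
  N: 1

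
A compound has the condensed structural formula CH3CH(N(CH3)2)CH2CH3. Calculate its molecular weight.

101.19 g/mol

Atom tally by fragment:
  CH3 → C:1 H:3
  CH(N(CH3)2) → C:3 H:7 N:1
  CH2 → C:1 H:2
  CH3 → C:1 H:3
Element totals:
  C: 6
  H: 15
  N: 1
Molecular formula: C6H15N.
  M = 6(12.011) + 15(1.008) + 14.007
    = 72.066 + 15.120 + 14.007 = 101.193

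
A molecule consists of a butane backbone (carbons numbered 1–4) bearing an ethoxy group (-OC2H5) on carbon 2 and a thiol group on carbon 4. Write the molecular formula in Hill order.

C6H14OS

Atom tally by fragment:
  CH3 → C:1 H:3
  CH(OC2H5) → C:3 H:6 O:1
  CH2 → C:1 H:2
  CH2SH → C:1 H:3 S:1
Element totals:
  C: 6
  H: 14
  O: 1
  S: 1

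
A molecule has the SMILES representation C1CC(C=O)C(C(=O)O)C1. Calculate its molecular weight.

142.15 g/mol

Atom tally by fragment:
  cyclopentane ring core → C:5 H:10
  (− 2 ring H displaced by substituents)
  + CHO → C:1 H:1 O:1
  + COOH → C:1 H:1 O:2
Element totals:
  C: 7
  H: 10
  O: 3
Molecular formula: C7H10O3.
  M = 7(12.011) + 10(1.008) + 3(15.999)
    = 84.077 + 10.080 + 47.997 = 142.154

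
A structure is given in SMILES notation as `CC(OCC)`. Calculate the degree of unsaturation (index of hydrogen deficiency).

0

Atom tally by fragment:
  CH3 → C:1 H:3
  CH2OC2H5 → C:3 H:7 O:1
Element totals:
  C: 4
  H: 10
  O: 1
Molecular formula: C4H10O.
DoU = (2C + 2 + N − H − X) / 2 = (2·4 + 2 + 0 − 10 − 0) / 2 = 0.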